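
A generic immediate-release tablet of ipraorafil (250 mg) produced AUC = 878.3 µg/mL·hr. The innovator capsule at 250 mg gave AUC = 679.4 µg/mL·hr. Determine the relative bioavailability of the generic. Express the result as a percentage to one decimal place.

F_rel = (AUC_test/D_test) / (AUC_ref/D_ref)
      = (878.3/250) / (679.4/250)
      = 3.5132 / 2.7176 = 1.2928 = 129.28%

F_rel = 129.3%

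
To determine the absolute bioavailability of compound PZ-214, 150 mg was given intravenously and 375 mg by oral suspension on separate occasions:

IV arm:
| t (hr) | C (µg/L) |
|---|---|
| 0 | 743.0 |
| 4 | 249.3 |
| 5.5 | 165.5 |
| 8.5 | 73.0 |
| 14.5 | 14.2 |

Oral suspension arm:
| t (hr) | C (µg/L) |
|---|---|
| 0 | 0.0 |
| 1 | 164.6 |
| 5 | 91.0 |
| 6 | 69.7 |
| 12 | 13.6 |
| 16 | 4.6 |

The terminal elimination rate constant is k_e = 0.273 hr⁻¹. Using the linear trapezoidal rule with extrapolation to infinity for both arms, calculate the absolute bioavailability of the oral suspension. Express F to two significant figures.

Trapezoidal AUC_0→14.5 (IV):
  [0→4]: (743.0+249.3)/2 × 4 = 1984.6
  [4→5.5]: (249.3+165.5)/2 × 1.5 = 311.1
  [5.5→8.5]: (165.5+73.0)/2 × 3 = 357.75
  [8.5→14.5]: (73.0+14.2)/2 × 6 = 261.6
  Sum = 2915.05 µg/L·hr
IV tail: 14.2/0.273 = 52.015; AUC_iv,0→∞ = 2915.05 + 52.015 = 2967.065 µg/L·hr
Trapezoidal AUC_0→16 (oral suspension):
  [0→1]: (0.0+164.6)/2 × 1 = 82.3
  [1→5]: (164.6+91.0)/2 × 4 = 511.2
  [5→6]: (91.0+69.7)/2 × 1 = 80.35
  [6→12]: (69.7+13.6)/2 × 6 = 249.9
  [12→16]: (13.6+4.6)/2 × 4 = 36.4
  Sum = 960.15 µg/L·hr
oral suspension tail: 4.6/0.273 = 16.850; AUC_ev,0→∞ = 960.15 + 16.850 = 977.0 µg/L·hr
F = (AUC_ev/D_ev)/(AUC_iv/D_iv) = (977.0/375)/(2967.065/150) = 2.60533/19.7804 = 0.1317

F = 0.13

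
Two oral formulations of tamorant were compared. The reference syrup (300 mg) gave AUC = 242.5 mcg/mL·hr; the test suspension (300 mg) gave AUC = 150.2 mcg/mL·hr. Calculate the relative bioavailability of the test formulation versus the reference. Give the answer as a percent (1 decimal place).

F_rel = 61.9%

F_rel = (AUC_test/D_test) / (AUC_ref/D_ref)
      = (150.2/300) / (242.5/300)
      = 0.500667 / 0.808333 = 0.6194 = 61.94%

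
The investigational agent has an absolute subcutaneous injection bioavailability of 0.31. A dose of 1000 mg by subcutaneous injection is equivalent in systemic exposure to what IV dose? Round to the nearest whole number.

Systemic exposure from an extravascular dose = F × D_ev, so the equivalent IV dose is F × D_ev.
D_iv = F × D_ev = 0.31 × 1000 = 310 mg

D_iv = 310 mg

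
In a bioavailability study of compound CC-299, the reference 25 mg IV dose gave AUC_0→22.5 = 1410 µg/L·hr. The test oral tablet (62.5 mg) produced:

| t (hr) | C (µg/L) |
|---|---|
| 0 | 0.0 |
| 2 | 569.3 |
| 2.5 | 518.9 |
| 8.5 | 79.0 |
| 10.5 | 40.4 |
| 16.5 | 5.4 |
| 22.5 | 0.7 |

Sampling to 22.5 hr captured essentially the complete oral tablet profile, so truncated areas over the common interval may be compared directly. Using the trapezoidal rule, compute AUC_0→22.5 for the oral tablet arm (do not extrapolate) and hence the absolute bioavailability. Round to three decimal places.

F = 0.826

Trapezoidal AUC_0→22.5 (oral tablet):
  [0→2]: (0.0+569.3)/2 × 2 = 569.3
  [2→2.5]: (569.3+518.9)/2 × 0.5 = 272.05
  [2.5→8.5]: (518.9+79.0)/2 × 6 = 1793.7
  [8.5→10.5]: (79.0+40.4)/2 × 2 = 119.4
  [10.5→16.5]: (40.4+5.4)/2 × 6 = 137.4
  [16.5→22.5]: (5.4+0.7)/2 × 6 = 18.3
  Sum = 2910.15 µg/L·hr
F = (AUC_ev/D_ev)/(AUC_iv/D_iv) = (2910.15/62.5)/(1410/25) = 46.5624/56.4 = 0.8256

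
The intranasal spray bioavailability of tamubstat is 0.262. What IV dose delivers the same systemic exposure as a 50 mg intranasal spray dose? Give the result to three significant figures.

D_iv = 13.1 mg

Systemic exposure from an extravascular dose = F × D_ev, so the equivalent IV dose is F × D_ev.
D_iv = F × D_ev = 0.262 × 50 = 13.1 mg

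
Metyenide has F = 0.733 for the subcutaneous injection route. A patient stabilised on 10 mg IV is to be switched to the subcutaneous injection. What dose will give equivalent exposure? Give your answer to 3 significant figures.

For equal systemic exposure: F × D_ev = D_iv
D_ev = D_iv / F = 10 / 0.733 = 13.6426 mg

D_subcutaneous = 13.6 mg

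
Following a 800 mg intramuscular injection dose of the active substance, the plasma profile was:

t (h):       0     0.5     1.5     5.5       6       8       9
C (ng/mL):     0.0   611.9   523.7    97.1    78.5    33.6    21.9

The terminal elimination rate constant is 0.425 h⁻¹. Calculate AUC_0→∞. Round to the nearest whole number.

AUC = 2198 ng/mL·h

Trapezoidal AUC_0→9:
  [0→0.5]: (0.0+611.9)/2 × 0.5 = 152.975
  [0.5→1.5]: (611.9+523.7)/2 × 1 = 567.8
  [1.5→5.5]: (523.7+97.1)/2 × 4 = 1241.6
  [5.5→6]: (97.1+78.5)/2 × 0.5 = 43.9
  [6→8]: (78.5+33.6)/2 × 2 = 112.1
  [8→9]: (33.6+21.9)/2 × 1 = 27.75
  Sum = 2146.125 ng/mL·h
Extrapolated tail: C_last / k_e = 21.9 / 0.425 = 51.529
AUC_0→∞ = 2146.125 + 51.529 = 2197.654 ng/mL·h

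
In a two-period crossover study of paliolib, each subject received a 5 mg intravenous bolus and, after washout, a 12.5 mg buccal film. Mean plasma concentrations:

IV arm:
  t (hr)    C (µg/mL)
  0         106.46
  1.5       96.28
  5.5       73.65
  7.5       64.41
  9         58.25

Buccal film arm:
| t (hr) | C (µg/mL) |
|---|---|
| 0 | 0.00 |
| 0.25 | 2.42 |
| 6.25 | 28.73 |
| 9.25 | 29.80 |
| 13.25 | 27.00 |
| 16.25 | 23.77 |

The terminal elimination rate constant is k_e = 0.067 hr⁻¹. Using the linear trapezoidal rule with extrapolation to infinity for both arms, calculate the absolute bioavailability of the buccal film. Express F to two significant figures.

F = 0.18

Trapezoidal AUC_0→9 (IV):
  [0→1.5]: (106.46+96.28)/2 × 1.5 = 152.055
  [1.5→5.5]: (96.28+73.65)/2 × 4 = 339.86
  [5.5→7.5]: (73.65+64.41)/2 × 2 = 138.06
  [7.5→9]: (64.41+58.25)/2 × 1.5 = 91.995
  Sum = 721.97 µg/mL·hr
IV tail: 58.25/0.067 = 869.403; AUC_iv,0→∞ = 721.97 + 869.403 = 1591.373 µg/mL·hr
Trapezoidal AUC_0→16.25 (buccal film):
  [0→0.25]: (0.00+2.42)/2 × 0.25 = 0.3025
  [0.25→6.25]: (2.42+28.73)/2 × 6 = 93.45
  [6.25→9.25]: (28.73+29.80)/2 × 3 = 87.795
  [9.25→13.25]: (29.80+27.00)/2 × 4 = 113.6
  [13.25→16.25]: (27.00+23.77)/2 × 3 = 76.155
  Sum = 371.3025 µg/mL·hr
buccal film tail: 23.77/0.067 = 354.776; AUC_ev,0→∞ = 371.3025 + 354.776 = 726.0785 µg/mL·hr
F = (AUC_ev/D_ev)/(AUC_iv/D_iv) = (726.0785/12.5)/(1591.373/5) = 58.08628/318.2746 = 0.1825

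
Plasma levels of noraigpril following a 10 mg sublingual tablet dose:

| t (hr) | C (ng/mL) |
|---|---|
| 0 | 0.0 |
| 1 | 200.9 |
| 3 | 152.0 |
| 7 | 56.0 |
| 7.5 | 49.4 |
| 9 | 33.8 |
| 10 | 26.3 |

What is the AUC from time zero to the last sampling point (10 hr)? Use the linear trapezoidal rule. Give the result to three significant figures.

AUC = 988 ng/mL·hr

Trapezoidal AUC_0→10:
  [0→1]: (0.0+200.9)/2 × 1 = 100.45
  [1→3]: (200.9+152.0)/2 × 2 = 352.9
  [3→7]: (152.0+56.0)/2 × 4 = 416.0
  [7→7.5]: (56.0+49.4)/2 × 0.5 = 26.35
  [7.5→9]: (49.4+33.8)/2 × 1.5 = 62.4
  [9→10]: (33.8+26.3)/2 × 1 = 30.05
  Sum = 988.15 ng/mL·hr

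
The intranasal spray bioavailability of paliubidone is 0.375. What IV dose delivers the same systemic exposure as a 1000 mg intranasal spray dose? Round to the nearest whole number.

D_iv = 375 mg

Systemic exposure from an extravascular dose = F × D_ev, so the equivalent IV dose is F × D_ev.
D_iv = F × D_ev = 0.375 × 1000 = 375 mg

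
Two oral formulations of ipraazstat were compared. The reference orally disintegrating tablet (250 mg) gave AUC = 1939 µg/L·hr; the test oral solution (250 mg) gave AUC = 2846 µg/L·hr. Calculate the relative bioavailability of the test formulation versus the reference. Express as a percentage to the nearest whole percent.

F_rel = (AUC_test/D_test) / (AUC_ref/D_ref)
      = (2846/250) / (1939/250)
      = 11.384 / 7.756 = 1.4678 = 146.78%

F_rel = 147%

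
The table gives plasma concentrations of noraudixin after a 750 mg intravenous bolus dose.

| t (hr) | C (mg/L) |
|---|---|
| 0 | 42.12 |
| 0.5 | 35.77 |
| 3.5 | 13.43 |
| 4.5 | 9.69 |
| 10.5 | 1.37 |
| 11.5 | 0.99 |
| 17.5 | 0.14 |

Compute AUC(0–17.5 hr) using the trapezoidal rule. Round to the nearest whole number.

Trapezoidal AUC_0→17.5:
  [0→0.5]: (42.12+35.77)/2 × 0.5 = 19.4725
  [0.5→3.5]: (35.77+13.43)/2 × 3 = 73.8
  [3.5→4.5]: (13.43+9.69)/2 × 1 = 11.56
  [4.5→10.5]: (9.69+1.37)/2 × 6 = 33.18
  [10.5→11.5]: (1.37+0.99)/2 × 1 = 1.18
  [11.5→17.5]: (0.99+0.14)/2 × 6 = 3.39
  Sum = 142.5825 mg/L·hr

AUC = 143 mg/L·hr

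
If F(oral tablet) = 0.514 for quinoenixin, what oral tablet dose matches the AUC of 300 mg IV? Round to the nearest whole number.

For equal systemic exposure: F × D_ev = D_iv
D_ev = D_iv / F = 300 / 0.514 = 583.658 mg

D_oral = 584 mg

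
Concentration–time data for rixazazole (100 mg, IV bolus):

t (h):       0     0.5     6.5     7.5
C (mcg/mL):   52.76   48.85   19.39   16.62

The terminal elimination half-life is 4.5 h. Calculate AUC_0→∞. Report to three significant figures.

Trapezoidal AUC_0→7.5:
  [0→0.5]: (52.76+48.85)/2 × 0.5 = 25.4025
  [0.5→6.5]: (48.85+19.39)/2 × 6 = 204.72
  [6.5→7.5]: (19.39+16.62)/2 × 1 = 18.005
  Sum = 248.1275 mcg/mL·h
k_e = ln2 / t½ = 0.693147 / 4.5 = 0.1540 h^-1
Extrapolated tail: C_last / k_e = 16.62 / 0.154 = 107.922
AUC_0→∞ = 248.1275 + 107.922 = 356.0495 mcg/mL·h

AUC = 356 mcg/mL·h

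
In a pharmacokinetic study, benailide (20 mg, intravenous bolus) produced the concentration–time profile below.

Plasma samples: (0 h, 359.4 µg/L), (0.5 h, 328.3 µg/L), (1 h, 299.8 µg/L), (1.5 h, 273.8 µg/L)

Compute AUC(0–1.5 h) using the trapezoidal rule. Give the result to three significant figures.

Trapezoidal AUC_0→1.5:
  [0→0.5]: (359.4+328.3)/2 × 0.5 = 171.925
  [0.5→1]: (328.3+299.8)/2 × 0.5 = 157.025
  [1→1.5]: (299.8+273.8)/2 × 0.5 = 143.4
  Sum = 472.35 µg/L·h

AUC = 472 µg/L·h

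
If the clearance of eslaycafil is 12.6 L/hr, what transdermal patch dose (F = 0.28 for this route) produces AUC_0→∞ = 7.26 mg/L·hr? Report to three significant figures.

Dose = 327 mg

Dose = CL × AUC_0→∞ / F
     = 12.6 × 7.26 / 0.28 = 326.7 mg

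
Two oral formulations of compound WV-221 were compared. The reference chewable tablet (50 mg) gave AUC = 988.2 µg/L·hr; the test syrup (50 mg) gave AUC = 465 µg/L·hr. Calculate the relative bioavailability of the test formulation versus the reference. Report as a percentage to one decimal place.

F_rel = 47.1%

F_rel = (AUC_test/D_test) / (AUC_ref/D_ref)
      = (465/50) / (988.2/50)
      = 9.3 / 19.764 = 0.4706 = 47.06%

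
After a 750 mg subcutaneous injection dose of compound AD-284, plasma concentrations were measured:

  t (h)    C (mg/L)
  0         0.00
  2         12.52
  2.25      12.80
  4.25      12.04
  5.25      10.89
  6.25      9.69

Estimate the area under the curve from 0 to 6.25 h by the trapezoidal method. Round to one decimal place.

AUC = 62.3 mg/L·h

Trapezoidal AUC_0→6.25:
  [0→2]: (0.00+12.52)/2 × 2 = 12.52
  [2→2.25]: (12.52+12.80)/2 × 0.25 = 3.165
  [2.25→4.25]: (12.80+12.04)/2 × 2 = 24.84
  [4.25→5.25]: (12.04+10.89)/2 × 1 = 11.465
  [5.25→6.25]: (10.89+9.69)/2 × 1 = 10.29
  Sum = 62.28 mg/L·h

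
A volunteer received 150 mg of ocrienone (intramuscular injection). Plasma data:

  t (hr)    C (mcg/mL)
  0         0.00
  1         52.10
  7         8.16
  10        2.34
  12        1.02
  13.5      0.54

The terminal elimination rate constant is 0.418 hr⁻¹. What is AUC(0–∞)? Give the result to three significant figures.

Trapezoidal AUC_0→13.5:
  [0→1]: (0.00+52.10)/2 × 1 = 26.05
  [1→7]: (52.10+8.16)/2 × 6 = 180.78
  [7→10]: (8.16+2.34)/2 × 3 = 15.75
  [10→12]: (2.34+1.02)/2 × 2 = 3.36
  [12→13.5]: (1.02+0.54)/2 × 1.5 = 1.17
  Sum = 227.11 mcg/mL·hr
Extrapolated tail: C_last / k_e = 0.54 / 0.418 = 1.292
AUC_0→∞ = 227.11 + 1.292 = 228.402 mcg/mL·hr

AUC = 228 mcg/mL·hr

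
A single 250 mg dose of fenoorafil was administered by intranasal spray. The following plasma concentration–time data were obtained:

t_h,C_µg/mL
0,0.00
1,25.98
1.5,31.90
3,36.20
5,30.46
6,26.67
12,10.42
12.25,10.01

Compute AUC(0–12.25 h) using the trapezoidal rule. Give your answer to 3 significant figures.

AUC = 288 µg/mL·h

Trapezoidal AUC_0→12.25:
  [0→1]: (0.00+25.98)/2 × 1 = 12.99
  [1→1.5]: (25.98+31.90)/2 × 0.5 = 14.47
  [1.5→3]: (31.90+36.20)/2 × 1.5 = 51.075
  [3→5]: (36.20+30.46)/2 × 2 = 66.66
  [5→6]: (30.46+26.67)/2 × 1 = 28.565
  [6→12]: (26.67+10.42)/2 × 6 = 111.27
  [12→12.25]: (10.42+10.01)/2 × 0.25 = 2.55375
  Sum = 287.58375 µg/mL·h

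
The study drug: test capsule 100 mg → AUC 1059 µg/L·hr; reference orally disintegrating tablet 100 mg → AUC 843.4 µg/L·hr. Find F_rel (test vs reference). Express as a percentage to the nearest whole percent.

F_rel = (AUC_test/D_test) / (AUC_ref/D_ref)
      = (1059/100) / (843.4/100)
      = 10.59 / 8.434 = 1.2556 = 125.56%

F_rel = 126%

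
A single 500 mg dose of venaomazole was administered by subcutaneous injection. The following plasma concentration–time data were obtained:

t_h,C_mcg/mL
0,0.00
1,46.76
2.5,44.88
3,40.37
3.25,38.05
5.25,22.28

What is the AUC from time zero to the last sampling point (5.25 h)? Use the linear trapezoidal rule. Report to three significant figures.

AUC = 184 mcg/mL·h

Trapezoidal AUC_0→5.25:
  [0→1]: (0.00+46.76)/2 × 1 = 23.38
  [1→2.5]: (46.76+44.88)/2 × 1.5 = 68.73
  [2.5→3]: (44.88+40.37)/2 × 0.5 = 21.3125
  [3→3.25]: (40.37+38.05)/2 × 0.25 = 9.8025
  [3.25→5.25]: (38.05+22.28)/2 × 2 = 60.33
  Sum = 183.555 mcg/mL·h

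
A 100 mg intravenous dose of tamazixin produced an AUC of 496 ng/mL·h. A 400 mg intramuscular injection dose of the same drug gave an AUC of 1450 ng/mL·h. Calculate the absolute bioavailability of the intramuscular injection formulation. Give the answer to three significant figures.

F = (AUC_ev / D_ev) / (AUC_iv / D_iv)
  = (1450/400) / (496/100)
  = 3.625 / 4.96 = 0.7308

F = 0.731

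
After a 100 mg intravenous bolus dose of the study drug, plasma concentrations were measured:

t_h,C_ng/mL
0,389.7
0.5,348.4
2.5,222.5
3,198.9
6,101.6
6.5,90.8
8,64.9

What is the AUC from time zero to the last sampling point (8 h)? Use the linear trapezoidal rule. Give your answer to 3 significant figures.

AUC = 1480 ng/mL·h

Trapezoidal AUC_0→8:
  [0→0.5]: (389.7+348.4)/2 × 0.5 = 184.525
  [0.5→2.5]: (348.4+222.5)/2 × 2 = 570.9
  [2.5→3]: (222.5+198.9)/2 × 0.5 = 105.35
  [3→6]: (198.9+101.6)/2 × 3 = 450.75
  [6→6.5]: (101.6+90.8)/2 × 0.5 = 48.1
  [6.5→8]: (90.8+64.9)/2 × 1.5 = 116.775
  Sum = 1476.4 ng/mL·h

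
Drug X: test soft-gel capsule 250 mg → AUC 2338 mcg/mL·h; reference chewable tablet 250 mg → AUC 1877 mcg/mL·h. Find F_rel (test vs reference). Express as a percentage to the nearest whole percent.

F_rel = 125%

F_rel = (AUC_test/D_test) / (AUC_ref/D_ref)
      = (2338/250) / (1877/250)
      = 9.352 / 7.508 = 1.2456 = 124.56%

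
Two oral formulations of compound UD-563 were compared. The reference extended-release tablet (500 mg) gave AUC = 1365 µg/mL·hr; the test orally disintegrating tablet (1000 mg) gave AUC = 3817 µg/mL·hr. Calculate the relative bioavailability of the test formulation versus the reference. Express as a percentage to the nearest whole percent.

F_rel = 140%

F_rel = (AUC_test/D_test) / (AUC_ref/D_ref)
      = (3817/1000) / (1365/500)
      = 3.817 / 2.73 = 1.3982 = 139.82%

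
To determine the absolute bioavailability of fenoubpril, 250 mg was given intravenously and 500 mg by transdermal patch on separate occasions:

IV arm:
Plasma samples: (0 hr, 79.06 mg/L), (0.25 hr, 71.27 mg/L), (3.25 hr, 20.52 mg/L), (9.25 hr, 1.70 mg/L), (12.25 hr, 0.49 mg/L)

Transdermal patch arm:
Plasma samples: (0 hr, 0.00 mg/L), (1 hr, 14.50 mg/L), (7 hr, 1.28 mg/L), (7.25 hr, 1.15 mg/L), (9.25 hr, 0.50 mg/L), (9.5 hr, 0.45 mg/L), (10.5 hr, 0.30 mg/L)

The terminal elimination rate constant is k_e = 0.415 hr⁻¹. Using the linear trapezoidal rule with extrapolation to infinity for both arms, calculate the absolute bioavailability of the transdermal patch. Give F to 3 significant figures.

F = 0.127

Trapezoidal AUC_0→12.25 (IV):
  [0→0.25]: (79.06+71.27)/2 × 0.25 = 18.79125
  [0.25→3.25]: (71.27+20.52)/2 × 3 = 137.685
  [3.25→9.25]: (20.52+1.70)/2 × 6 = 66.66
  [9.25→12.25]: (1.70+0.49)/2 × 3 = 3.285
  Sum = 226.42125 mg/L·hr
IV tail: 0.49/0.415 = 1.181; AUC_iv,0→∞ = 226.42125 + 1.181 = 227.60225 mg/L·hr
Trapezoidal AUC_0→10.5 (transdermal patch):
  [0→1]: (0.00+14.50)/2 × 1 = 7.25
  [1→7]: (14.50+1.28)/2 × 6 = 47.34
  [7→7.25]: (1.28+1.15)/2 × 0.25 = 0.30375
  [7.25→9.25]: (1.15+0.50)/2 × 2 = 1.65
  [9.25→9.5]: (0.50+0.45)/2 × 0.25 = 0.11875
  [9.5→10.5]: (0.45+0.30)/2 × 1 = 0.375
  Sum = 57.0375 mg/L·hr
transdermal patch tail: 0.30/0.415 = 0.723; AUC_ev,0→∞ = 57.0375 + 0.723 = 57.7605 mg/L·hr
F = (AUC_ev/D_ev)/(AUC_iv/D_iv) = (57.7605/500)/(227.60225/250) = 0.115521/0.910409 = 0.1269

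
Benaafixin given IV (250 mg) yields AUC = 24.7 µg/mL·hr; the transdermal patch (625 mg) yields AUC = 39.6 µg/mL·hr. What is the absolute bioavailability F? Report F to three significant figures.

F = 0.641

F = (AUC_ev / D_ev) / (AUC_iv / D_iv)
  = (39.6/625) / (24.7/250)
  = 0.06336 / 0.0988 = 0.6413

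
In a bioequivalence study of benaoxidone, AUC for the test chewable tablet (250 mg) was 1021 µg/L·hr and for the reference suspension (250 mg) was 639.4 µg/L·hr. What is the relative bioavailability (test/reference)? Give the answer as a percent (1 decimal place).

F_rel = 159.7%

F_rel = (AUC_test/D_test) / (AUC_ref/D_ref)
      = (1021/250) / (639.4/250)
      = 4.084 / 2.5576 = 1.5968 = 159.68%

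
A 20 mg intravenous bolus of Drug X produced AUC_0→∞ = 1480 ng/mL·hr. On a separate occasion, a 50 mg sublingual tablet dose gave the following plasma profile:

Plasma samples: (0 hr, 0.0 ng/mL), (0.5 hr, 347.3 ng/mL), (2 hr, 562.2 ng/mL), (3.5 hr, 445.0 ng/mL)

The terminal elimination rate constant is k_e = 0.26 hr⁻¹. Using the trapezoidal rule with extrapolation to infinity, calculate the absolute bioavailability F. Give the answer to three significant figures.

Trapezoidal AUC_0→3.5 (sublingual tablet):
  [0→0.5]: (0.0+347.3)/2 × 0.5 = 86.825
  [0.5→2]: (347.3+562.2)/2 × 1.5 = 682.125
  [2→3.5]: (562.2+445.0)/2 × 1.5 = 755.4
  Sum = 1524.35 ng/mL·hr
Tail: C_last/k_e = 445.0/0.26 = 1711.538
AUC_0→∞ (sublingual tablet) = 1524.35 + 1711.538 = 3235.888 ng/mL·hr
F = (AUC_ev/D_ev)/(AUC_iv/D_iv) = (3235.888/50)/(1480/20) = 64.71776/74 = 0.8746

F = 0.875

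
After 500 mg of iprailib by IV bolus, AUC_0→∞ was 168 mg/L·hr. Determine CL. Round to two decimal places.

CL = Dose_iv / AUC_0→∞
   = 500 / 168 = 2.97619 L/hr

CL = 2.98 L/hr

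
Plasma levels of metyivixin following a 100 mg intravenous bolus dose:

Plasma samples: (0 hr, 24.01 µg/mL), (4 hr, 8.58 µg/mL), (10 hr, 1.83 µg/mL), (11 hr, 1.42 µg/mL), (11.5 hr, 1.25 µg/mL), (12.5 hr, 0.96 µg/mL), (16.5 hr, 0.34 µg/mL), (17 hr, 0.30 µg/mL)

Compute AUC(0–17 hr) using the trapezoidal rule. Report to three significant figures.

Trapezoidal AUC_0→17:
  [0→4]: (24.01+8.58)/2 × 4 = 65.18
  [4→10]: (8.58+1.83)/2 × 6 = 31.23
  [10→11]: (1.83+1.42)/2 × 1 = 1.625
  [11→11.5]: (1.42+1.25)/2 × 0.5 = 0.6675
  [11.5→12.5]: (1.25+0.96)/2 × 1 = 1.105
  [12.5→16.5]: (0.96+0.34)/2 × 4 = 2.6
  [16.5→17]: (0.34+0.30)/2 × 0.5 = 0.16
  Sum = 102.5675 µg/mL·hr

AUC = 103 µg/mL·hr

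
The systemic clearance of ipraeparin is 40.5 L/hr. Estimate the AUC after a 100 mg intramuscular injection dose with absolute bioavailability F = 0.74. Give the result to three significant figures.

AUC_0→∞ = F × Dose / CL
        = 0.74 × 100 / 40.5 = 1.82716 mg/L·hr

AUC = 1.83 mg/L·hr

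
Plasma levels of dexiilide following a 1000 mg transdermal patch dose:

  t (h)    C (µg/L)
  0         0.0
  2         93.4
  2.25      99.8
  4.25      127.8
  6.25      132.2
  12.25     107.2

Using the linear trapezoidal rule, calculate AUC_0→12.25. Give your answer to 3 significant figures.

AUC = 1320 µg/L·h

Trapezoidal AUC_0→12.25:
  [0→2]: (0.0+93.4)/2 × 2 = 93.4
  [2→2.25]: (93.4+99.8)/2 × 0.25 = 24.15
  [2.25→4.25]: (99.8+127.8)/2 × 2 = 227.6
  [4.25→6.25]: (127.8+132.2)/2 × 2 = 260.0
  [6.25→12.25]: (132.2+107.2)/2 × 6 = 718.2
  Sum = 1323.35 µg/L·h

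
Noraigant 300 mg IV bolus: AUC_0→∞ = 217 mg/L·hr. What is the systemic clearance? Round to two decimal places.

CL = 1.38 L/hr

CL = Dose_iv / AUC_0→∞
   = 300 / 217 = 1.38249 L/hr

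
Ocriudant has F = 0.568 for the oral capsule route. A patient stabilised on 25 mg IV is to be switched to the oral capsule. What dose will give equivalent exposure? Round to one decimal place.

For equal systemic exposure: F × D_ev = D_iv
D_ev = D_iv / F = 25 / 0.568 = 44.0141 mg

D_oral = 44.0 mg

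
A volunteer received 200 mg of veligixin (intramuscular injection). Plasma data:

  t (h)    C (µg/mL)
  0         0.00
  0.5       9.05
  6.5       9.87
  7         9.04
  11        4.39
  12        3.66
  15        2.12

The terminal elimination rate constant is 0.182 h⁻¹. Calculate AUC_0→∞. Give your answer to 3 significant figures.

AUC = 115 µg/mL·h

Trapezoidal AUC_0→15:
  [0→0.5]: (0.00+9.05)/2 × 0.5 = 2.2625
  [0.5→6.5]: (9.05+9.87)/2 × 6 = 56.76
  [6.5→7]: (9.87+9.04)/2 × 0.5 = 4.7275
  [7→11]: (9.04+4.39)/2 × 4 = 26.86
  [11→12]: (4.39+3.66)/2 × 1 = 4.025
  [12→15]: (3.66+2.12)/2 × 3 = 8.67
  Sum = 103.305 µg/mL·h
Extrapolated tail: C_last / k_e = 2.12 / 0.182 = 11.648
AUC_0→∞ = 103.305 + 11.648 = 114.953 µg/mL·h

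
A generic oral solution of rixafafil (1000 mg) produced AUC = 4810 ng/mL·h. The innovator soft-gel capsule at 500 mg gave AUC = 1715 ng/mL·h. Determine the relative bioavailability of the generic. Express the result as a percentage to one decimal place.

F_rel = 140.2%

F_rel = (AUC_test/D_test) / (AUC_ref/D_ref)
      = (4810/1000) / (1715/500)
      = 4.81 / 3.43 = 1.4023 = 140.23%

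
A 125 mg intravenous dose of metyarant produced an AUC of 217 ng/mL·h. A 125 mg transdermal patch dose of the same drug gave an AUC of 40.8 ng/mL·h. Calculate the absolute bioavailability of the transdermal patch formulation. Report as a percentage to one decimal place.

F = 18.8%

F = (AUC_ev / D_ev) / (AUC_iv / D_iv)
  = (40.8/125) / (217/125)
  = 0.3264 / 1.736 = 0.1880
  = 18.80%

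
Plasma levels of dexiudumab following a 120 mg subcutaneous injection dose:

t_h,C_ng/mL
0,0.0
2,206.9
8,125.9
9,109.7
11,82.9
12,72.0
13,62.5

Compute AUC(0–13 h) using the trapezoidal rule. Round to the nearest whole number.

AUC = 1660 ng/mL·h

Trapezoidal AUC_0→13:
  [0→2]: (0.0+206.9)/2 × 2 = 206.9
  [2→8]: (206.9+125.9)/2 × 6 = 998.4
  [8→9]: (125.9+109.7)/2 × 1 = 117.8
  [9→11]: (109.7+82.9)/2 × 2 = 192.6
  [11→12]: (82.9+72.0)/2 × 1 = 77.45
  [12→13]: (72.0+62.5)/2 × 1 = 67.25
  Sum = 1660.4 ng/mL·h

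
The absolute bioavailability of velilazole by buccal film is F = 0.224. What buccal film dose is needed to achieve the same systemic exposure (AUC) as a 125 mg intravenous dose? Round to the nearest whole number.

D_buccal = 558 mg

For equal systemic exposure: F × D_ev = D_iv
D_ev = D_iv / F = 125 / 0.224 = 558.036 mg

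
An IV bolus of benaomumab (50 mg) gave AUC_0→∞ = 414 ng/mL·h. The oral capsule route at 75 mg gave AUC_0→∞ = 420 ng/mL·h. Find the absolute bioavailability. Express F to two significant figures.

F = 0.68

F = (AUC_ev / D_ev) / (AUC_iv / D_iv)
  = (420/75) / (414/50)
  = 5.6 / 8.28 = 0.6763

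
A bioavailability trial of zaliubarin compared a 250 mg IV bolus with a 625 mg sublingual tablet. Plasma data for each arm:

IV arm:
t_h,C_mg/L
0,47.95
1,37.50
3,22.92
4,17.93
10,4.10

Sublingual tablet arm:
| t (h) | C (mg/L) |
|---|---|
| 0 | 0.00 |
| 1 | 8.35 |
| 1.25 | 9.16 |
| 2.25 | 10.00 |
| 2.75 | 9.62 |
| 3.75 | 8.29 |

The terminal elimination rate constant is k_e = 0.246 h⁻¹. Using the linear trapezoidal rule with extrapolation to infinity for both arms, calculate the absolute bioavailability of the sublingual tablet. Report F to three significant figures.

Trapezoidal AUC_0→10 (IV):
  [0→1]: (47.95+37.50)/2 × 1 = 42.725
  [1→3]: (37.50+22.92)/2 × 2 = 60.42
  [3→4]: (22.92+17.93)/2 × 1 = 20.425
  [4→10]: (17.93+4.10)/2 × 6 = 66.09
  Sum = 189.66 mg/L·h
IV tail: 4.10/0.246 = 16.667; AUC_iv,0→∞ = 189.66 + 16.667 = 206.327 mg/L·h
Trapezoidal AUC_0→3.75 (sublingual tablet):
  [0→1]: (0.00+8.35)/2 × 1 = 4.175
  [1→1.25]: (8.35+9.16)/2 × 0.25 = 2.18875
  [1.25→2.25]: (9.16+10.00)/2 × 1 = 9.58
  [2.25→2.75]: (10.00+9.62)/2 × 0.5 = 4.905
  [2.75→3.75]: (9.62+8.29)/2 × 1 = 8.955
  Sum = 29.80375 mg/L·h
sublingual tablet tail: 8.29/0.246 = 33.699; AUC_ev,0→∞ = 29.80375 + 33.699 = 63.50275 mg/L·h
F = (AUC_ev/D_ev)/(AUC_iv/D_iv) = (63.50275/625)/(206.327/250) = 0.1016044/0.825308 = 0.1231

F = 0.123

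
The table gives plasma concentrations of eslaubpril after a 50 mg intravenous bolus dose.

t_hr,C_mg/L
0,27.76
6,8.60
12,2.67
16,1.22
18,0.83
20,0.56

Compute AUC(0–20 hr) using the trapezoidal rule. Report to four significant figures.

AUC = 154.1 mg/L·hr

Trapezoidal AUC_0→20:
  [0→6]: (27.76+8.60)/2 × 6 = 109.08
  [6→12]: (8.60+2.67)/2 × 6 = 33.81
  [12→16]: (2.67+1.22)/2 × 4 = 7.78
  [16→18]: (1.22+0.83)/2 × 2 = 2.05
  [18→20]: (0.83+0.56)/2 × 2 = 1.39
  Sum = 154.11 mg/L·hr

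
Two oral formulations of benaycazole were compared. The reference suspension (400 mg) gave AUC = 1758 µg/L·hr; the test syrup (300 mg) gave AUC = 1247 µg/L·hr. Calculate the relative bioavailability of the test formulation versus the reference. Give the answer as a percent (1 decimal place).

F_rel = (AUC_test/D_test) / (AUC_ref/D_ref)
      = (1247/300) / (1758/400)
      = 4.15667 / 4.395 = 0.9458 = 94.58%

F_rel = 94.6%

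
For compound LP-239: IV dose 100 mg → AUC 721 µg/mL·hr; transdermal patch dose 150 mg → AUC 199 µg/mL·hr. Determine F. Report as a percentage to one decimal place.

F = 18.4%

F = (AUC_ev / D_ev) / (AUC_iv / D_iv)
  = (199/150) / (721/100)
  = 1.32667 / 7.21 = 0.1840
  = 18.40%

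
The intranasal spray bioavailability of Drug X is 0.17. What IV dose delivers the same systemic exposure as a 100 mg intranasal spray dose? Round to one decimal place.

D_iv = 17.0 mg

Systemic exposure from an extravascular dose = F × D_ev, so the equivalent IV dose is F × D_ev.
D_iv = F × D_ev = 0.17 × 100 = 17 mg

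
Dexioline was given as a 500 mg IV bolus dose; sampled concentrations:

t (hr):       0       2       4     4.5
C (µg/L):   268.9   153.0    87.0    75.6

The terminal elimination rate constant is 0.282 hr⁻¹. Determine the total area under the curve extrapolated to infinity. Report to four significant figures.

Trapezoidal AUC_0→4.5:
  [0→2]: (268.9+153.0)/2 × 2 = 421.9
  [2→4]: (153.0+87.0)/2 × 2 = 240.0
  [4→4.5]: (87.0+75.6)/2 × 0.5 = 40.65
  Sum = 702.55 µg/L·hr
Extrapolated tail: C_last / k_e = 75.6 / 0.282 = 268.085
AUC_0→∞ = 702.55 + 268.085 = 970.635 µg/L·hr

AUC = 970.6 µg/L·hr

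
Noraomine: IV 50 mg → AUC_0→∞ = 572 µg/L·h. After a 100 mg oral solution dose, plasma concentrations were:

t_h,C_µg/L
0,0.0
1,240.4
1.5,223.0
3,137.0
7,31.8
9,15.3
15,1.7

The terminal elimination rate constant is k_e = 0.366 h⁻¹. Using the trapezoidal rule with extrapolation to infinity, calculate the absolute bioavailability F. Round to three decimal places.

F = 0.827

Trapezoidal AUC_0→15 (oral solution):
  [0→1]: (0.0+240.4)/2 × 1 = 120.2
  [1→1.5]: (240.4+223.0)/2 × 0.5 = 115.85
  [1.5→3]: (223.0+137.0)/2 × 1.5 = 270.0
  [3→7]: (137.0+31.8)/2 × 4 = 337.6
  [7→9]: (31.8+15.3)/2 × 2 = 47.1
  [9→15]: (15.3+1.7)/2 × 6 = 51.0
  Sum = 941.75 µg/L·h
Tail: C_last/k_e = 1.7/0.366 = 4.645
AUC_0→∞ (oral solution) = 941.75 + 4.645 = 946.395 µg/L·h
F = (AUC_ev/D_ev)/(AUC_iv/D_iv) = (946.395/100)/(572/50) = 9.46395/11.44 = 0.8273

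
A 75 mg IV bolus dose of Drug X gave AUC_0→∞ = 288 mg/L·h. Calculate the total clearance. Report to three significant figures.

CL = Dose_iv / AUC_0→∞
   = 75 / 288 = 0.260417 L/h

CL = 0.260 L/h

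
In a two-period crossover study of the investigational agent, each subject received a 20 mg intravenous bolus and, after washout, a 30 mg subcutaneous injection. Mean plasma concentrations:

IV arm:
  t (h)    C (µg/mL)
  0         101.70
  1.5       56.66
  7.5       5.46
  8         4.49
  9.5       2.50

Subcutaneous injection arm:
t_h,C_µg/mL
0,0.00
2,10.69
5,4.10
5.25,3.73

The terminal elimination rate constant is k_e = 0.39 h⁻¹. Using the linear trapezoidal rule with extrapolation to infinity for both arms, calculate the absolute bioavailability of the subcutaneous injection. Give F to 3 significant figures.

Trapezoidal AUC_0→9.5 (IV):
  [0→1.5]: (101.70+56.66)/2 × 1.5 = 118.77
  [1.5→7.5]: (56.66+5.46)/2 × 6 = 186.36
  [7.5→8]: (5.46+4.49)/2 × 0.5 = 2.4875
  [8→9.5]: (4.49+2.50)/2 × 1.5 = 5.2425
  Sum = 312.86 µg/mL·h
IV tail: 2.50/0.39 = 6.410; AUC_iv,0→∞ = 312.86 + 6.410 = 319.27 µg/mL·h
Trapezoidal AUC_0→5.25 (subcutaneous injection):
  [0→2]: (0.00+10.69)/2 × 2 = 10.69
  [2→5]: (10.69+4.10)/2 × 3 = 22.185
  [5→5.25]: (4.10+3.73)/2 × 0.25 = 0.97875
  Sum = 33.85375 µg/mL·h
subcutaneous injection tail: 3.73/0.39 = 9.564; AUC_ev,0→∞ = 33.85375 + 9.564 = 43.41775 µg/mL·h
F = (AUC_ev/D_ev)/(AUC_iv/D_iv) = (43.41775/30)/(319.27/20) = 1.44726/15.9635 = 0.0907

F = 0.0907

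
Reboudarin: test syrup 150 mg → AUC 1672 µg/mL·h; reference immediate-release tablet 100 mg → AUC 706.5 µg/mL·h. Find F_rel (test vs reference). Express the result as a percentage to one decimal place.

F_rel = (AUC_test/D_test) / (AUC_ref/D_ref)
      = (1672/150) / (706.5/100)
      = 11.1467 / 7.065 = 1.5777 = 157.77%

F_rel = 157.8%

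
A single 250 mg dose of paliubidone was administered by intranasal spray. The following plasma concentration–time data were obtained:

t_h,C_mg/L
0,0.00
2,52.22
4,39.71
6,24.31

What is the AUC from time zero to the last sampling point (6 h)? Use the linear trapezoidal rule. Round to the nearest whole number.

Trapezoidal AUC_0→6:
  [0→2]: (0.00+52.22)/2 × 2 = 52.22
  [2→4]: (52.22+39.71)/2 × 2 = 91.93
  [4→6]: (39.71+24.31)/2 × 2 = 64.02
  Sum = 208.17 mg/L·h

AUC = 208 mg/L·h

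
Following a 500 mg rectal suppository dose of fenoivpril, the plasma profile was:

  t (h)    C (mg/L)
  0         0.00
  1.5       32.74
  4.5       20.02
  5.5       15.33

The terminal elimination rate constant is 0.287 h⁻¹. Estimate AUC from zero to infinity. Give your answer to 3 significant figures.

Trapezoidal AUC_0→5.5:
  [0→1.5]: (0.00+32.74)/2 × 1.5 = 24.555
  [1.5→4.5]: (32.74+20.02)/2 × 3 = 79.14
  [4.5→5.5]: (20.02+15.33)/2 × 1 = 17.675
  Sum = 121.37 mg/L·h
Extrapolated tail: C_last / k_e = 15.33 / 0.287 = 53.415
AUC_0→∞ = 121.37 + 53.415 = 174.785 mg/L·h

AUC = 175 mg/L·h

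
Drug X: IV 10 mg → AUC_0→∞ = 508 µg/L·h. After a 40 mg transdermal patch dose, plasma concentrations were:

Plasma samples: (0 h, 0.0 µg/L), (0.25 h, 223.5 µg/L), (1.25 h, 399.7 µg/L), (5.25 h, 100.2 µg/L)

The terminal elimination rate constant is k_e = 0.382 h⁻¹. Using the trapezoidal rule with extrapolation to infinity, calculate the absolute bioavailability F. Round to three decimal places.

Trapezoidal AUC_0→5.25 (transdermal patch):
  [0→0.25]: (0.0+223.5)/2 × 0.25 = 27.9375
  [0.25→1.25]: (223.5+399.7)/2 × 1 = 311.6
  [1.25→5.25]: (399.7+100.2)/2 × 4 = 999.8
  Sum = 1339.3375 µg/L·h
Tail: C_last/k_e = 100.2/0.382 = 262.304
AUC_0→∞ (transdermal patch) = 1339.3375 + 262.304 = 1601.6415 µg/L·h
F = (AUC_ev/D_ev)/(AUC_iv/D_iv) = (1601.6415/40)/(508/10) = 40.041/50.8 = 0.7882

F = 0.788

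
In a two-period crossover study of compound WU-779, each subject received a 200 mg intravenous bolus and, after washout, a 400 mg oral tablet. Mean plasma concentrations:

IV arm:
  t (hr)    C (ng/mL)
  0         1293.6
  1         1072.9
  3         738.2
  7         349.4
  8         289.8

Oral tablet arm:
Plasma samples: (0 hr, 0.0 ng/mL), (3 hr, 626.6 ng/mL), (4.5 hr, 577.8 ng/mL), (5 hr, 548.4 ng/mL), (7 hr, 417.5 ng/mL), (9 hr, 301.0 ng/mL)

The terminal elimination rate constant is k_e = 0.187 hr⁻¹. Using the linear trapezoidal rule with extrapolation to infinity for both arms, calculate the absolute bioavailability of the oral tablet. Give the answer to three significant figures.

F = 0.385

Trapezoidal AUC_0→8 (IV):
  [0→1]: (1293.6+1072.9)/2 × 1 = 1183.25
  [1→3]: (1072.9+738.2)/2 × 2 = 1811.1
  [3→7]: (738.2+349.4)/2 × 4 = 2175.2
  [7→8]: (349.4+289.8)/2 × 1 = 319.6
  Sum = 5489.15 ng/mL·hr
IV tail: 289.8/0.187 = 1549.733; AUC_iv,0→∞ = 5489.15 + 1549.733 = 7038.883 ng/mL·hr
Trapezoidal AUC_0→9 (oral tablet):
  [0→3]: (0.0+626.6)/2 × 3 = 939.9
  [3→4.5]: (626.6+577.8)/2 × 1.5 = 903.3
  [4.5→5]: (577.8+548.4)/2 × 0.5 = 281.55
  [5→7]: (548.4+417.5)/2 × 2 = 965.9
  [7→9]: (417.5+301.0)/2 × 2 = 718.5
  Sum = 3809.15 ng/mL·hr
oral tablet tail: 301.0/0.187 = 1609.626; AUC_ev,0→∞ = 3809.15 + 1609.626 = 5418.776 ng/mL·hr
F = (AUC_ev/D_ev)/(AUC_iv/D_iv) = (5418.776/400)/(7038.883/200) = 13.54694/35.194415 = 0.3849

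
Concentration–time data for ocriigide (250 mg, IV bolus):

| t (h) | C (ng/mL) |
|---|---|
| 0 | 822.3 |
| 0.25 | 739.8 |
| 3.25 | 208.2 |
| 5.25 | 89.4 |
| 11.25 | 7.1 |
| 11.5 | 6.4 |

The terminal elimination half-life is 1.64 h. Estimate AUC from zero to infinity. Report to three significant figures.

Trapezoidal AUC_0→11.5:
  [0→0.25]: (822.3+739.8)/2 × 0.25 = 195.2625
  [0.25→3.25]: (739.8+208.2)/2 × 3 = 1422.0
  [3.25→5.25]: (208.2+89.4)/2 × 2 = 297.6
  [5.25→11.25]: (89.4+7.1)/2 × 6 = 289.5
  [11.25→11.5]: (7.1+6.4)/2 × 0.25 = 1.6875
  Sum = 2206.05 ng/mL·h
k_e = ln2 / t½ = 0.693147 / 1.64 = 0.4227 h^-1
Extrapolated tail: C_last / k_e = 6.4 / 0.4227 = 15.141
AUC_0→∞ = 2206.05 + 15.141 = 2221.191 ng/mL·h

AUC = 2220 ng/mL·h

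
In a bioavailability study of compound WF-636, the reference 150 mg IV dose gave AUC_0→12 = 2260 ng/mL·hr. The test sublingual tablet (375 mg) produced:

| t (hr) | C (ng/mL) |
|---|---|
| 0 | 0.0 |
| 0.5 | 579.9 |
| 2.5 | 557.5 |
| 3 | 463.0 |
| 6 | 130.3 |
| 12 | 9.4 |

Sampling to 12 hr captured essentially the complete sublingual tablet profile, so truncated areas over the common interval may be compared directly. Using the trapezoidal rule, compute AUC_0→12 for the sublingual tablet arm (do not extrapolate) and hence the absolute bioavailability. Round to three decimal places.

F = 0.504

Trapezoidal AUC_0→12 (sublingual tablet):
  [0→0.5]: (0.0+579.9)/2 × 0.5 = 144.975
  [0.5→2.5]: (579.9+557.5)/2 × 2 = 1137.4
  [2.5→3]: (557.5+463.0)/2 × 0.5 = 255.125
  [3→6]: (463.0+130.3)/2 × 3 = 889.95
  [6→12]: (130.3+9.4)/2 × 6 = 419.1
  Sum = 2846.55 ng/mL·hr
F = (AUC_ev/D_ev)/(AUC_iv/D_iv) = (2846.55/375)/(2260/150) = 7.5908/15.0667 = 0.5038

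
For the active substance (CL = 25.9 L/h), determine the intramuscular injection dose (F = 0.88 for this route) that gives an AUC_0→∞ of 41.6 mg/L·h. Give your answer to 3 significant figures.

Dose = CL × AUC_0→∞ / F
     = 25.9 × 41.6 / 0.88 = 1224.36 mg

Dose = 1220 mg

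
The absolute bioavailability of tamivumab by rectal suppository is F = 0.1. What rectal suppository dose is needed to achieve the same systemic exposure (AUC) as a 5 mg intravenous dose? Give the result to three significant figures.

For equal systemic exposure: F × D_ev = D_iv
D_ev = D_iv / F = 5 / 0.1 = 50 mg

D_rectal = 50.0 mg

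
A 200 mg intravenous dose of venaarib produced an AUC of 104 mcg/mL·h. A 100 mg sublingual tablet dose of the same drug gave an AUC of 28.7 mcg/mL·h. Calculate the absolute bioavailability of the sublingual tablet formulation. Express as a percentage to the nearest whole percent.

F = (AUC_ev / D_ev) / (AUC_iv / D_iv)
  = (28.7/100) / (104/200)
  = 0.287 / 0.52 = 0.5519
  = 55.19%

F = 55%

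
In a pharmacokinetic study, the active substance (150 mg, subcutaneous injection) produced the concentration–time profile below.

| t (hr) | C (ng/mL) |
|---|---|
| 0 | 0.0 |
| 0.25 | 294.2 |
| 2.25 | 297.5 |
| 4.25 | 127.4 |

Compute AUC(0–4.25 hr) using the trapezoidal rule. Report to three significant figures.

AUC = 1050 ng/mL·hr

Trapezoidal AUC_0→4.25:
  [0→0.25]: (0.0+294.2)/2 × 0.25 = 36.775
  [0.25→2.25]: (294.2+297.5)/2 × 2 = 591.7
  [2.25→4.25]: (297.5+127.4)/2 × 2 = 424.9
  Sum = 1053.375 ng/mL·hr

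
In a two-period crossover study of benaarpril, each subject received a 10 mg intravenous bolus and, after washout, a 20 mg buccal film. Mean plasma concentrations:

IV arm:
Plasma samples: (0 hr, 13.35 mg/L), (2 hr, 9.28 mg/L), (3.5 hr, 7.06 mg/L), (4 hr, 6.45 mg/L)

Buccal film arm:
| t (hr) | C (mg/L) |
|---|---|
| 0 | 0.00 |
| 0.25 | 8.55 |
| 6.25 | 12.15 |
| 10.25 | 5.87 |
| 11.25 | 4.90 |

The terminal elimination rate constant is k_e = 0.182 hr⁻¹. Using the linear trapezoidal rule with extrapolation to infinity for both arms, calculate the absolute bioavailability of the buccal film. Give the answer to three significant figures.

Trapezoidal AUC_0→4 (IV):
  [0→2]: (13.35+9.28)/2 × 2 = 22.63
  [2→3.5]: (9.28+7.06)/2 × 1.5 = 12.255
  [3.5→4]: (7.06+6.45)/2 × 0.5 = 3.3775
  Sum = 38.2625 mg/L·hr
IV tail: 6.45/0.182 = 35.440; AUC_iv,0→∞ = 38.2625 + 35.440 = 73.7025 mg/L·hr
Trapezoidal AUC_0→11.25 (buccal film):
  [0→0.25]: (0.00+8.55)/2 × 0.25 = 1.06875
  [0.25→6.25]: (8.55+12.15)/2 × 6 = 62.1
  [6.25→10.25]: (12.15+5.87)/2 × 4 = 36.04
  [10.25→11.25]: (5.87+4.90)/2 × 1 = 5.385
  Sum = 104.59375 mg/L·hr
buccal film tail: 4.90/0.182 = 26.923; AUC_ev,0→∞ = 104.59375 + 26.923 = 131.51675 mg/L·hr
F = (AUC_ev/D_ev)/(AUC_iv/D_iv) = (131.51675/20)/(73.7025/10) = 6.5758375/7.37025 = 0.8922

F = 0.892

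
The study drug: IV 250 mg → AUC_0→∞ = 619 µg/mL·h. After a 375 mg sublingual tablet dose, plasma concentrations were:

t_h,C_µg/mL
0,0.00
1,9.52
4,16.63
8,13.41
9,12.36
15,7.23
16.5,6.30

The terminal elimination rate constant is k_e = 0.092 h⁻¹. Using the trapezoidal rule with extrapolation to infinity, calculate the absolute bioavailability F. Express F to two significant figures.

Trapezoidal AUC_0→16.5 (sublingual tablet):
  [0→1]: (0.00+9.52)/2 × 1 = 4.76
  [1→4]: (9.52+16.63)/2 × 3 = 39.225
  [4→8]: (16.63+13.41)/2 × 4 = 60.08
  [8→9]: (13.41+12.36)/2 × 1 = 12.885
  [9→15]: (12.36+7.23)/2 × 6 = 58.77
  [15→16.5]: (7.23+6.30)/2 × 1.5 = 10.1475
  Sum = 185.8675 µg/mL·h
Tail: C_last/k_e = 6.30/0.092 = 68.478
AUC_0→∞ (sublingual tablet) = 185.8675 + 68.478 = 254.3455 µg/mL·h
F = (AUC_ev/D_ev)/(AUC_iv/D_iv) = (254.3455/375)/(619/250) = 0.678255/2.476 = 0.2739

F = 0.27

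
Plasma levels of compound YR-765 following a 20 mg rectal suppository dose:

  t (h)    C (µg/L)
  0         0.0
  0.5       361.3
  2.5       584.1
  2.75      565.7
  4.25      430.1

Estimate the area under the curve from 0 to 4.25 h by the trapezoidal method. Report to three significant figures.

Trapezoidal AUC_0→4.25:
  [0→0.5]: (0.0+361.3)/2 × 0.5 = 90.325
  [0.5→2.5]: (361.3+584.1)/2 × 2 = 945.4
  [2.5→2.75]: (584.1+565.7)/2 × 0.25 = 143.725
  [2.75→4.25]: (565.7+430.1)/2 × 1.5 = 746.85
  Sum = 1926.3 µg/L·h

AUC = 1930 µg/L·h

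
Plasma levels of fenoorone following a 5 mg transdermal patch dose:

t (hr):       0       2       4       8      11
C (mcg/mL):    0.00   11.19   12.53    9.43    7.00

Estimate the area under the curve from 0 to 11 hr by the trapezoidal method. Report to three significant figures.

AUC = 103 mcg/mL·hr

Trapezoidal AUC_0→11:
  [0→2]: (0.00+11.19)/2 × 2 = 11.19
  [2→4]: (11.19+12.53)/2 × 2 = 23.72
  [4→8]: (12.53+9.43)/2 × 4 = 43.92
  [8→11]: (9.43+7.00)/2 × 3 = 24.645
  Sum = 103.475 mcg/mL·hr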